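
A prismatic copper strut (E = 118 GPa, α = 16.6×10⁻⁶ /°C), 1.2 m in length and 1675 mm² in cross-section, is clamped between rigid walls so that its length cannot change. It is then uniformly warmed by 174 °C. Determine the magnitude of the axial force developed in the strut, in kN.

P ≈ 571 kN (compressive)

With zero net strain, σ = E·αΔT = 118 GPa × 16.6×10⁻⁶ × 174 = 340.8 MPa.
Then P = σA = 340.8 × 1675 mm² = 570.9 kN, compressive.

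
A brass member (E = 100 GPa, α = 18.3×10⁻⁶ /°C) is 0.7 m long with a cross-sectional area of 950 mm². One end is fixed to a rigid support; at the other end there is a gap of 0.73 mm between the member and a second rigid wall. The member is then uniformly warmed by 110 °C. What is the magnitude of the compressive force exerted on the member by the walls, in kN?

P ≈ 92.2 kN

Free thermal elongation = αΔT L = 18.3×10⁻⁶ × 110 × 700 = 1.409 mm.
After closing the 0.73 mm clearance, 1.409 − 0.73 = 0.6791 mm of expansion remains to be suppressed by the wall.
So σ = E(δ_free − g)/L = 100×10³ × 0.6791/700 = 97.01 MPa.
Force on the wall = σA = 97.01 × 950 mm² = 92.16 kN.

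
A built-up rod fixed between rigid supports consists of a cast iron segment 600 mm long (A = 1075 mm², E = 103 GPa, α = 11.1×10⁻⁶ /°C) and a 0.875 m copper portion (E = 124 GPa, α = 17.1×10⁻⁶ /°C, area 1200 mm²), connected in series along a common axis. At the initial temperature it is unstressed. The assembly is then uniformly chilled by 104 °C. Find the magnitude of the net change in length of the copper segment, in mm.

Free thermal contraction of the whole bar: Σ αᵢΔT Lᵢ = 11.1×10⁻⁶×104×600 + 17.1×10⁻⁶×104×875 = 2.249 mm.
The walls prevent any net length change, so an axial force P (same in every segment) develops. Compatibility: P · Σ Lᵢ/(AᵢEᵢ) = δ_free.
Σ Lᵢ/(AᵢEᵢ) = 600/(1075×103×10³) + 875/(1200×124×10³) = 1.13×10⁻⁵ mm/N.
Hence P = δ_free / Σ(L/AE) = 2.249/1.13×10⁻⁵ = 199 kN (tensile).
For the copper segment, free thermal change = 17.1×10⁻⁶×104×875 = 1.556 mm and elastic change from P = 199000×875/(1200×124×10³) = 1.17 mm; these oppose, so the net change is 0.386 mm (segment shortens).

|ΔL| ≈ 0.386 mm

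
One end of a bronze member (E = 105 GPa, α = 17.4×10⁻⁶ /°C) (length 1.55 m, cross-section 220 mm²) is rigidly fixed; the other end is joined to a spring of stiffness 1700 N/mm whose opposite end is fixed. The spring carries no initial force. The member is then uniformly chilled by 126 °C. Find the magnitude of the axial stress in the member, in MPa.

σ ≈ 23.6 MPa (tensile)

The unrestrained thermal change is αΔT L = 17.4×10⁻⁶ × 126 × 1550 = 3.398 mm.
With a force P in the spring, the elastic change of the member is PL/(AE) and that of the spring is P/k; compatibility requires their sum to equal δ_free.
So P = δ_free / [L/(AE) + 1/k] = 3.398 / [ 1550/(220×105×10³) + 1/(1700) ].
P = 3.398 / 0.0006553 = 5185 N.
σ = P/A = 5185/220 = 23.57 MPa.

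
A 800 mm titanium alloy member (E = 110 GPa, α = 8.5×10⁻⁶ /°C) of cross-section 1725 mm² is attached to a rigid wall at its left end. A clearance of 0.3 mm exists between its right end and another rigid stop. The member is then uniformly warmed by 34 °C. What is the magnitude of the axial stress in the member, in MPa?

If the wall were absent the member would grow by αΔT L = 8.5×10⁻⁶ × 34 × 800 = 0.2312 mm.
This is smaller than the 0.3 mm clearance, so the member expands freely without reaching the stop — the stress is zero.

σ ≈ 0 MPa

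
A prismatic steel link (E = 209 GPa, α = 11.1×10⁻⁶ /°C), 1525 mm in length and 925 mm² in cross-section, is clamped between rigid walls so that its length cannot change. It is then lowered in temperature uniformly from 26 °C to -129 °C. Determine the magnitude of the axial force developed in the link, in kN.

Full restraint means ε = 0, so the stress is σ = EαΔT = 209×10³ × 11.1×10⁻⁶ × 155 = 359.6 MPa.
Axial force P = σA = 359.6 × 925 = 332600 N = 332.6 kN, tensile.

P ≈ 333 kN (tensile)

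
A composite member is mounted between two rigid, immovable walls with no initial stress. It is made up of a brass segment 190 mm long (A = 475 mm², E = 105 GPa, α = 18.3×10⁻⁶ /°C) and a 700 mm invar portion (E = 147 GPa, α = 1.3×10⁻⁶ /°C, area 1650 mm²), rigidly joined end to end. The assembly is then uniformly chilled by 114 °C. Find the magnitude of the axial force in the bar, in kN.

Free thermal contraction of the whole bar: Σ αᵢΔT Lᵢ = 18.3×10⁻⁶×114×190 + 1.3×10⁻⁶×114×700 = 0.5001 mm.
The walls prevent any net length change, so an axial force P (same in every segment) develops. Compatibility: P · Σ Lᵢ/(AᵢEᵢ) = δ_free.
Σ Lᵢ/(AᵢEᵢ) = 190/(475×105×10³) + 700/(1650×147×10³) = 6.696×10⁻⁶ mm/N.
So P = 0.5001 / 6.696×10⁻⁶ = 74.69 kN, tensile.

P ≈ 74.7 kN (tensile)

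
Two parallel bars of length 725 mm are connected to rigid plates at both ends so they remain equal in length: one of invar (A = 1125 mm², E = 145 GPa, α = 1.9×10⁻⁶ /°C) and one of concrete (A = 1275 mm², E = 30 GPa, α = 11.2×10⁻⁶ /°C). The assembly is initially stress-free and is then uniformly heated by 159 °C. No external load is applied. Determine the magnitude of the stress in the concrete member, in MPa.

Both members must finish at the same length. With the larger α, the concrete tends to over-expand; the plates restrain it, putting the concrete in compression and the invar in tension. With no external load the two internal forces are equal and opposite, magnitude P.
Compatibility of the two members (thermal + elastic change equal): (α₁ − α₂)ΔT = P·[1/(A₁E₁) + 1/(A₂E₂)].
|α₁ − α₂|·ΔT = 9.3×10⁻⁶ × 159 = 0.001479.
1/(A₁E₁) + 1/(A₂E₂) = 1/(1125×145×10³) + 1/(1275×30×10³) = 3.227×10⁻⁸ N⁻¹.
P = 0.001479 / 3.227×10⁻⁸ = 45820 N = 45.82 kN.
σ_{concrete} = P/A₂ = 45820/1275 = 35.93 MPa, compressive.

σ ≈ 35.9 MPa (compressive)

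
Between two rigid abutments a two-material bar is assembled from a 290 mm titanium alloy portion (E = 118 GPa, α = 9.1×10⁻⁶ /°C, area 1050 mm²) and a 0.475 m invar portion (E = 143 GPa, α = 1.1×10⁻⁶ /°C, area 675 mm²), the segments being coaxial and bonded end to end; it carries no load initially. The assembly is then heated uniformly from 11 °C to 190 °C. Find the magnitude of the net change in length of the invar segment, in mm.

If the supports were absent, the total length change would be Σ αᵢΔT Lᵢ = 9.1×10⁻⁶×179×290 + 1.1×10⁻⁶×179×475 = 0.5659 mm.
The walls prevent any net length change, so an axial force P (same in every segment) develops. Compatibility: P · Σ Lᵢ/(AᵢEᵢ) = δ_free.
Σ Lᵢ/(AᵢEᵢ) = 290/(1050×118×10³) + 475/(675×143×10³) = 7.262×10⁻⁶ mm/N.
So P = 0.5659 / 7.262×10⁻⁶ = 77.93 kN, compressive.
For the invar segment, free thermal change = 1.1×10⁻⁶×179×475 = 0.09353 mm and elastic change from P = 77930×475/(675×143×10³) = 0.3835 mm; these oppose, so the net change is 0.29 mm (segment shortens).

|ΔL| ≈ 0.29 mm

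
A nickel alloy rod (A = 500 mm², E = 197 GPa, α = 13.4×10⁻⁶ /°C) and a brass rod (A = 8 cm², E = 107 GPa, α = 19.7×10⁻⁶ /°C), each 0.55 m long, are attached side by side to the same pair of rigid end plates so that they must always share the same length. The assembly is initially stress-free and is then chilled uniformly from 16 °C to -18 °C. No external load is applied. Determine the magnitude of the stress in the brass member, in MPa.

σ ≈ 12.3 MPa (tensile)

Equilibrium of a rigid end plate with no external load gives equal and opposite internal forces ±P in the two members. Since α_{brass} > α_{nickel alloy}, cooling drives the brass into tension and the nickel alloy into compression.
Setting the final lengths equal and cancelling L: (α₁ − α₂)ΔT = P/(A₁E₁) + P/(A₂E₂).
|α₁ − α₂|·ΔT = 6.3×10⁻⁶ × 34 = 0.0002142.
1/(A₁E₁) + 1/(A₂E₂) = 1/(500×197×10³) + 1/(800×107×10³) = 2.183×10⁻⁸ N⁻¹.
So P = 0.0002142 / 2.183×10⁻⁸ = 9.81 kN.
σ_{brass} = P/A₂ = 9810/800 = 12.26 MPa, tensile.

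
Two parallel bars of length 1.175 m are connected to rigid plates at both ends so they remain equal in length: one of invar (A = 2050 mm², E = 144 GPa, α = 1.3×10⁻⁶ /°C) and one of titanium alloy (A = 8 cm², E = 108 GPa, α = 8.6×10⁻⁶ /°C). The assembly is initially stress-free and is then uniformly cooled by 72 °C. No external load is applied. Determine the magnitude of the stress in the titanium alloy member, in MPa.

Both members must finish at the same length. With the larger α, the titanium alloy tends to over-contract; the plates restrain it, putting the titanium alloy in tension and the invar in compression. With no external load the two internal forces are equal and opposite, magnitude P.
Equating the net (thermal + elastic) strains gives |α₁ − α₂|·ΔT = P·[1/(A₁E₁) + 1/(A₂E₂)].
|α₁ − α₂|·ΔT = 7.3×10⁻⁶ × 72 = 0.0005256.
1/(A₁E₁) + 1/(A₂E₂) = 1/(2050×144×10³) + 1/(800×108×10³) = 1.496×10⁻⁸ N⁻¹.
So P = 0.0005256 / 1.496×10⁻⁸ = 35.13 kN.
σ_{titanium alloy} = P/A₂ = 35130/800 = 43.91 MPa, tensile.

σ ≈ 43.9 MPa (tensile)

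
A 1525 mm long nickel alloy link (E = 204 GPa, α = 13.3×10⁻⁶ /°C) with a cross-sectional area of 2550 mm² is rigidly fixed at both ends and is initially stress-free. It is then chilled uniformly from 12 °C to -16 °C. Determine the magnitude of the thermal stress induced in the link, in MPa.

σ ≈ 76 MPa (tensile)

With length fixed, the mechanical strain must cancel the thermal strain αΔT = 13.3×10⁻⁶ × 28 = 372.4×10⁻⁶.
The stress required to suppress this strain is σ = Eε = 204×10³ × 372.4×10⁻⁶ = 75.97 MPa, tensile since the link is trying to contract.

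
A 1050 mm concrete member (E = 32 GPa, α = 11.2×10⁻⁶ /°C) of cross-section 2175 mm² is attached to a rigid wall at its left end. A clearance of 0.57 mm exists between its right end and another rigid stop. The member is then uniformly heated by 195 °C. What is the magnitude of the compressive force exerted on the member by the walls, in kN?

If the wall were absent the member would grow by αΔT L = 11.2×10⁻⁶ × 195 × 1050 = 2.293 mm.
After closing the 0.57 mm clearance, 2.293 − 0.57 = 1.723 mm of expansion remains to be suppressed by the wall.
That suppressed elongation corresponds to σ = E·Δ/L = 32×10³ × 1.723/1050 = 52.52 MPa.
Force on the wall = σA = 52.52 × 2175 mm² = 114.2 kN.

P ≈ 114 kN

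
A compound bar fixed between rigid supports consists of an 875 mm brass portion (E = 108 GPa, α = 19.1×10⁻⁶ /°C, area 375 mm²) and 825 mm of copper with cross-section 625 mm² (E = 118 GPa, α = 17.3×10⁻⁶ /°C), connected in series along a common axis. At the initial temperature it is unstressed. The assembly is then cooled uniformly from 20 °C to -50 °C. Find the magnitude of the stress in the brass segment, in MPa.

Free thermal contraction of the whole bar: Σ αᵢΔT Lᵢ = 19.1×10⁻⁶×70×875 + 17.3×10⁻⁶×70×825 = 2.169 mm.
The rigid supports impose zero overall length change; the single axial force P common to all segments must satisfy P Σ Lᵢ/(AᵢEᵢ) = δ_free.
Σ Lᵢ/(AᵢEᵢ) = 875/(375×108×10³) + 825/(625×118×10³) = 3.279×10⁻⁵ mm/N.
So P = 2.169 / 3.279×10⁻⁵ = 66.14 kN, tensile.
σ_{brass} = P / A = 66140 / 375 = 176.4 MPa.

σ ≈ 176 MPa (tensile)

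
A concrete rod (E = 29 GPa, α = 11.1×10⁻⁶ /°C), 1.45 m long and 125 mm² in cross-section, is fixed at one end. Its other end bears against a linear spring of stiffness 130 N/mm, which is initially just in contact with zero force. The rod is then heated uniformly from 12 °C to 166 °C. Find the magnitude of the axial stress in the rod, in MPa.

σ ≈ 2.45 MPa (compressive)

If the spring were absent the rod would lengthen by αΔT L = 11.1×10⁻⁶ × 154 × 1450 = 2.479 mm.
Let P be the compressive force at the spring. The rod shortens elastically by PL/(AE) and the spring compresses by P/k; together these equal δ_free.
So P = δ_free / [L/(AE) + 1/k] = 2.479 / [ 1450/(125×29×10³) + 1/(130) ].
P = 2.479 / 0.008092 = 306.3 N.
σ = P/A = 306.3/125 = 2.45 MPa.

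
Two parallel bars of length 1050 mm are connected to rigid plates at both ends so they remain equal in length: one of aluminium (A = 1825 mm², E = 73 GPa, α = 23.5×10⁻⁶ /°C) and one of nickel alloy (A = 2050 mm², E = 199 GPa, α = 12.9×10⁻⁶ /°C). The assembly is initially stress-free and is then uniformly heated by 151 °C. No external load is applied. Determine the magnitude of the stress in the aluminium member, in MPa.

The aluminium has the larger α, so on heating it would change length more than the nickel alloy if both were free. The rigid plates force a common final length, so the aluminium is put into compression and the nickel alloy into tension, with equal and opposite forces P (no external load).
Setting the final lengths equal and cancelling L: (α₁ − α₂)ΔT = P/(A₁E₁) + P/(A₂E₂).
|α₁ − α₂|·ΔT = 10.6×10⁻⁶ × 151 = 0.001601.
1/(A₁E₁) + 1/(A₂E₂) = 1/(1825×73×10³) + 1/(2050×199×10³) = 9.957×10⁻⁹ N⁻¹.
P = 0.001601 / 9.957×10⁻⁹ = 160700 N = 160.7 kN.
σ_{aluminium} = P/A₁ = 160700/1825 = 88.08 MPa, compressive.

σ ≈ 88.1 MPa (compressive)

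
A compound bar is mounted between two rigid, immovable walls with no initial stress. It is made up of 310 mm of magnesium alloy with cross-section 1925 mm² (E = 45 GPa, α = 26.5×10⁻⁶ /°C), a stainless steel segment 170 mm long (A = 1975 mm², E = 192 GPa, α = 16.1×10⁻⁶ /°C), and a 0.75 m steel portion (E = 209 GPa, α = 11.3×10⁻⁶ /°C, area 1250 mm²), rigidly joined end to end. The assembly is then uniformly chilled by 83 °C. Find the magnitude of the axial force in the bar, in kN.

P ≈ 234 kN (tensile)

If the supports were absent, the total length change would be Σ αᵢΔT Lᵢ = 26.5×10⁻⁶×83×310 + 16.1×10⁻⁶×83×170 + 11.3×10⁻⁶×83×750 = 1.612 mm.
The walls prevent any net length change, so an axial force P (same in every segment) develops. Compatibility: P · Σ Lᵢ/(AᵢEᵢ) = δ_free.
The series flexibility is Σ Lᵢ/(AᵢEᵢ) = 310/(1925×45×10³) + 170/(1975×192×10³) + 750/(1250×209×10³) = 6.898×10⁻⁶ mm/N.
So P = 1.612 / 6.898×10⁻⁶ = 233.8 kN, tensile.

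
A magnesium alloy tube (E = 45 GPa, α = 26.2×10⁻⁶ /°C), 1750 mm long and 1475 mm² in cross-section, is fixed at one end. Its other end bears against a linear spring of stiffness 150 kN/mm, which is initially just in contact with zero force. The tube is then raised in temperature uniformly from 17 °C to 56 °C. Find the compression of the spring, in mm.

δ ≈ 0.361 mm

The unrestrained thermal change is αΔT L = 26.2×10⁻⁶ × 39 × 1750 = 1.788 mm.
With a force P in the spring, the elastic change of the tube is PL/(AE) and that of the spring is P/k; compatibility requires their sum to equal δ_free.
So P = δ_free / [L/(AE) + 1/k] = 1.788 / [ 1750/(1475×45×10³) + 1/(150×10³) ].
P = 1.788 / 3.303×10⁻⁵ = 54130 N.
Spring compression = P/k = 54130/(150×10³) = 0.3609 mm.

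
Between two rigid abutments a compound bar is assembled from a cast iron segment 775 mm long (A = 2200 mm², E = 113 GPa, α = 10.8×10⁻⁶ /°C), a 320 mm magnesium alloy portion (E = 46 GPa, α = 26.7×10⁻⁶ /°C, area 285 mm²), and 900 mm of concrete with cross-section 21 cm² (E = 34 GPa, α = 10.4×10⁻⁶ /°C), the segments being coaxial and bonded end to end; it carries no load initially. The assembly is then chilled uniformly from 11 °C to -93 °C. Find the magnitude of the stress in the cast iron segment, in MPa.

σ ≈ 30.9 MPa (tensile)

Free thermal contraction of the whole bar: Σ αᵢΔT Lᵢ = 10.8×10⁻⁶×104×775 + 26.7×10⁻⁶×104×320 + 10.4×10⁻⁶×104×900 = 2.732 mm.
The walls prevent any net length change, so an axial force P (same in every segment) develops. Compatibility: P · Σ Lᵢ/(AᵢEᵢ) = δ_free.
The series flexibility is Σ Lᵢ/(AᵢEᵢ) = 775/(2200×113×10³) + 320/(285×46×10³) + 900/(2100×34×10³) = 4.013×10⁻⁵ mm/N.
So P = 2.732 / 4.013×10⁻⁵ = 68.09 kN, tensile.
σ_{cast iron} = P / A = 68090 / 2200 = 30.95 MPa.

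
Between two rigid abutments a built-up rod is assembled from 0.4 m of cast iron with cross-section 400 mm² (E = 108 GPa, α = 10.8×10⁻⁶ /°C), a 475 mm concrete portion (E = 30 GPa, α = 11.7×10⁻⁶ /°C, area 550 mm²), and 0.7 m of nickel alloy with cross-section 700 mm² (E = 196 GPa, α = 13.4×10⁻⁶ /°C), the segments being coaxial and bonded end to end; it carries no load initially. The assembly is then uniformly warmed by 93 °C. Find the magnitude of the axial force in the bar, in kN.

P ≈ 41.5 kN (compressive)

With the walls removed the bar would change length by δ_free = Σ αᵢΔT Lᵢ = 10.8×10⁻⁶×93×400 + 11.7×10⁻⁶×93×475 + 13.4×10⁻⁶×93×700 = 1.791 mm.
The walls prevent any net length change, so an axial force P (same in every segment) develops. Compatibility: P · Σ Lᵢ/(AᵢEᵢ) = δ_free.
The series flexibility is Σ Lᵢ/(AᵢEᵢ) = 400/(400×108×10³) + 475/(550×30×10³) + 700/(700×196×10³) = 4.315×10⁻⁵ mm/N.
So P = 1.791 / 4.315×10⁻⁵ = 41.51 kN, compressive.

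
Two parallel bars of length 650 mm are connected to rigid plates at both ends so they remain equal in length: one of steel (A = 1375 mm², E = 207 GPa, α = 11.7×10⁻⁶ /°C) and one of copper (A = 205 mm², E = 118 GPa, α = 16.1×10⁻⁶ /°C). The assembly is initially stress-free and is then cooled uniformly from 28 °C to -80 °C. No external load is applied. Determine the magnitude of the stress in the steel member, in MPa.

σ ≈ 7.71 MPa (compressive)

The copper has the larger α, so on cooling it would change length more than the steel if both were free. The rigid plates force a common final length, so the copper is put into tension and the steel into compression, with equal and opposite forces P (no external load).
Compatibility of the two members (thermal + elastic change equal): (α₁ − α₂)ΔT = P·[1/(A₁E₁) + 1/(A₂E₂)].
|α₁ − α₂|·ΔT = 4.4×10⁻⁶ × 108 = 0.0004752.
1/(A₁E₁) + 1/(A₂E₂) = 1/(1375×207×10³) + 1/(205×118×10³) = 4.485×10⁻⁸ N⁻¹.
So P = 0.0004752 / 4.485×10⁻⁸ = 10.59 kN.
σ_{steel} = P/A₁ = 10590/1375 = 7.705 MPa, compressive.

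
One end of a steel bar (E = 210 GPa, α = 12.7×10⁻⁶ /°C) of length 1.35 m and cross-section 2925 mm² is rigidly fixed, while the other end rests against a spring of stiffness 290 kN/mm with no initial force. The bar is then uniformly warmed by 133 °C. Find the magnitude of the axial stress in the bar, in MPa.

If the spring were absent the bar would lengthen by αΔT L = 12.7×10⁻⁶ × 133 × 1350 = 2.28 mm.
With a force P in the spring, the elastic change of the bar is PL/(AE) and that of the spring is P/k; compatibility requires their sum to equal δ_free.
P [ L/(AE) + 1/k ] = δ_free → P [ 1350/(2925×210×10³) + 1/(290×10³) ] = 2.28.
P = 2.28 / 5.646×10⁻⁶ = 403900 N.
σ = P/A = 403900/2925 = 138.1 MPa.

σ ≈ 138 MPa (compressive)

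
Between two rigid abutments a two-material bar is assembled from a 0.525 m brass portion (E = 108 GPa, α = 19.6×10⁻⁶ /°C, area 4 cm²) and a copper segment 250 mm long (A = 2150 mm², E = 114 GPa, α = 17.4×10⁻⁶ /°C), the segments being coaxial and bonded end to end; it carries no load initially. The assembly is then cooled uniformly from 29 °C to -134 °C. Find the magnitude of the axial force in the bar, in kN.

If the supports were absent, the total length change would be Σ αᵢΔT Lᵢ = 19.6×10⁻⁶×163×525 + 17.4×10⁻⁶×163×250 = 2.386 mm.
The rigid supports impose zero overall length change; the single axial force P common to all segments must satisfy P Σ Lᵢ/(AᵢEᵢ) = δ_free.
The series flexibility is Σ Lᵢ/(AᵢEᵢ) = 525/(400×108×10³) + 250/(2150×114×10³) = 1.317×10⁻⁵ mm/N.
Hence P = δ_free / Σ(L/AE) = 2.386/1.317×10⁻⁵ = 181.2 kN (tensile).

P ≈ 181 kN (tensile)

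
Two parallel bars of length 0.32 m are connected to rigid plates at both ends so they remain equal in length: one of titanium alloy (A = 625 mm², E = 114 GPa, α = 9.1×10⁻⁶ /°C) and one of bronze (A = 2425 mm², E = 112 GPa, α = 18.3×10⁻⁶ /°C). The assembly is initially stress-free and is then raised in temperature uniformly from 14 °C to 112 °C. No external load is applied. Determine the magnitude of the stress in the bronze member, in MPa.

Equilibrium of a rigid end plate with no external load gives equal and opposite internal forces ±P in the two members. Since α_{bronze} > α_{titanium alloy}, heating drives the bronze into compression and the titanium alloy into tension.
Compatibility of the two members (thermal + elastic change equal): (α₁ − α₂)ΔT = P·[1/(A₁E₁) + 1/(A₂E₂)].
|α₁ − α₂|·ΔT = 9.2×10⁻⁶ × 98 = 0.0009016.
1/(A₁E₁) + 1/(A₂E₂) = 1/(625×114×10³) + 1/(2425×112×10³) = 1.772×10⁻⁸ N⁻¹.
So P = 0.0009016 / 1.772×10⁻⁸ = 50.89 kN.
σ_{bronze} = P/A₂ = 50890/2425 = 20.99 MPa, compressive.

σ ≈ 21 MPa (compressive)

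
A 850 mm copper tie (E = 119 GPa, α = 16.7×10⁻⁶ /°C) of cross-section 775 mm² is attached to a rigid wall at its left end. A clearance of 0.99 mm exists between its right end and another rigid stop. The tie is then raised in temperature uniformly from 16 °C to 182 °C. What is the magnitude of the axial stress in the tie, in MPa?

σ ≈ 191 MPa (compressive)

If the wall were absent the tie would grow by αΔT L = 16.7×10⁻⁶ × 166 × 850 = 2.356 mm.
The gap closes (δ_free > 0.99 mm) and the wall then resists a further 2.356 − 0.99 = 1.366 mm of expansion.
So σ = E(δ_free − g)/L = 119×10³ × 1.366/850 = 191.3 MPa.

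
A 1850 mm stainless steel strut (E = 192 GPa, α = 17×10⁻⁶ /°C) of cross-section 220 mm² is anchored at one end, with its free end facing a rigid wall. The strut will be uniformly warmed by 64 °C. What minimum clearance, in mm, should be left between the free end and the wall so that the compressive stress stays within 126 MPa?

g ≈ 0.799 mm

Free expansion if unrestrained: δ_free = αΔT L = 17×10⁻⁶ × 64 × 1850 = 2.013 mm.
A stress of 126 MPa corresponds to the wall pushing the strut back by σL/E = 126×1850/(192×10³) = 1.214 mm.
So the gap has to take up the difference, g_min = δ_free − σL/E = 2.013 − 1.214 = 0.7987 mm.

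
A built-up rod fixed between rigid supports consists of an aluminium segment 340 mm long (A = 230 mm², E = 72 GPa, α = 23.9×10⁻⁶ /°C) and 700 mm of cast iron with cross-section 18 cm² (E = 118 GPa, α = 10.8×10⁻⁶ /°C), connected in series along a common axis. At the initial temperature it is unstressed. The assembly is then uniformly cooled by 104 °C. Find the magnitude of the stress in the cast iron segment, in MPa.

σ ≈ 38 MPa (tensile)

Free thermal contraction of the whole bar: Σ αᵢΔT Lᵢ = 23.9×10⁻⁶×104×340 + 10.8×10⁻⁶×104×700 = 1.631 mm.
The walls prevent any net length change, so an axial force P (same in every segment) develops. Compatibility: P · Σ Lᵢ/(AᵢEᵢ) = δ_free.
The series flexibility is Σ Lᵢ/(AᵢEᵢ) = 340/(230×72×10³) + 700/(1800×118×10³) = 2.383×10⁻⁵ mm/N.
So P = 1.631 / 2.383×10⁻⁵ = 68.47 kN, tensile.
σ_{cast iron} = P / A = 68470 / 1800 = 38.04 MPa.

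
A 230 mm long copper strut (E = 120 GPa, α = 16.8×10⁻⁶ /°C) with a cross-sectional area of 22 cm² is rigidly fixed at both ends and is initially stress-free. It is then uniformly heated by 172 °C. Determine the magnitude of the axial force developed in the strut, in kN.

The ends cannot move, so σ = EαΔT = 120×10³ × 16.8×10⁻⁶ × 172 = 346.8 MPa.
Axial force P = σA = 346.8 × 2200 = 762900 N = 762.9 kN, compressive.

P ≈ 763 kN (compressive)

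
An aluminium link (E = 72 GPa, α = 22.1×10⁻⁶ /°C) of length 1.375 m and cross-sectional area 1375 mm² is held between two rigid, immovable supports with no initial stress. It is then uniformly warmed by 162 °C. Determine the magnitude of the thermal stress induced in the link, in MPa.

Because both ends are immovable the net strain is zero, and the suppressed thermal strain is αΔT = 22.1×10⁻⁶ × 162 = 3580.2×10⁻⁶.
The stress required to suppress this strain is σ = Eε = 72×10³ × 3580.2×10⁻⁶ = 257.8 MPa, compressive since the link is trying to expand.

σ ≈ 258 MPa (compressive)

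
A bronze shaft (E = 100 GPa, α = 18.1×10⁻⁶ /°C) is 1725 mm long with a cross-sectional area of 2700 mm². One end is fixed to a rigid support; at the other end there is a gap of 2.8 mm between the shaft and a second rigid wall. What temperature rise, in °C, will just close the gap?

ΔT ≈ 89.7 °C

Contact occurs when the free expansion equals the gap: αΔT L = 2.8 mm.
So ΔT = g/(αL) = 2.8/(18.1×10⁻⁶ × 1725) = 89.68 °C.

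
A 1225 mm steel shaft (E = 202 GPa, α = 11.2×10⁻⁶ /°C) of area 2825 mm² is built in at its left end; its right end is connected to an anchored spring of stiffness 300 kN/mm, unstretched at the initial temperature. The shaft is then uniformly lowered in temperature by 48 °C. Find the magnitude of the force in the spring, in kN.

P ≈ 120 kN

Free thermal contraction: δ_free = αΔT L = 11.2×10⁻⁶ × 48 × 1225 = 0.6586 mm.
Let P be the tensile force in the spring. The shaft extends elastically by PL/(AE) and the spring stretches by P/k; together these equal δ_free.
So P = δ_free / [L/(AE) + 1/k] = 0.6586 / [ 1225/(2825×202×10³) + 1/(300×10³) ].
P = 0.6586 / 5.48×10⁻⁶ = 120200 N.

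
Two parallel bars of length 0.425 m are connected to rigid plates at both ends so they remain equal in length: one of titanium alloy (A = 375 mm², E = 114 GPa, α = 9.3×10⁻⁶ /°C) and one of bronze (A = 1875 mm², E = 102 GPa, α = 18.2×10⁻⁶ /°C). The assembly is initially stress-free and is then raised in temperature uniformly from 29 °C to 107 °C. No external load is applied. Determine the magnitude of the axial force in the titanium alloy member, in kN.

P ≈ 24.3 kN (tensile in the titanium alloy)

Equilibrium of a rigid end plate with no external load gives equal and opposite internal forces ±P in the two members. Since α_{bronze} > α_{titanium alloy}, heating drives the bronze into compression and the titanium alloy into tension.
Setting the final lengths equal and cancelling L: (α₁ − α₂)ΔT = P/(A₁E₁) + P/(A₂E₂).
|α₁ − α₂|·ΔT = 8.9×10⁻⁶ × 78 = 0.0006942.
1/(A₁E₁) + 1/(A₂E₂) = 1/(375×114×10³) + 1/(1875×102×10³) = 2.862×10⁻⁸ N⁻¹.
So P = 0.0006942 / 2.862×10⁻⁸ = 24.26 kN.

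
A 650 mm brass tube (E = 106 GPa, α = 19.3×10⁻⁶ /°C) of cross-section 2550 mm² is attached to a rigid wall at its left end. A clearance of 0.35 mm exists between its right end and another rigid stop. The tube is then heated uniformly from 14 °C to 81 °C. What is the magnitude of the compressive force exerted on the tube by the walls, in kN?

P ≈ 204 kN

If the wall were absent the tube would grow by αΔT L = 19.3×10⁻⁶ × 67 × 650 = 0.8405 mm.
The gap closes (δ_free > 0.35 mm) and the wall then resists a further 0.8405 − 0.35 = 0.4905 mm of expansion.
So σ = E(δ_free − g)/L = 106×10³ × 0.4905/650 = 79.99 MPa.
Force on the wall = σA = 79.99 × 2550 mm² = 204 kN.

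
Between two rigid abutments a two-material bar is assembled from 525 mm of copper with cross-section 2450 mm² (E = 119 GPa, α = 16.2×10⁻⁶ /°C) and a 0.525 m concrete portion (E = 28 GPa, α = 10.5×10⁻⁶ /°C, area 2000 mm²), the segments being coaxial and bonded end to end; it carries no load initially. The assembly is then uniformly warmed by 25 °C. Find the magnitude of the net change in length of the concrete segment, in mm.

With the walls removed the bar would change length by δ_free = Σ αᵢΔT Lᵢ = 16.2×10⁻⁶×25×525 + 10.5×10⁻⁶×25×525 = 0.3504 mm.
Since the ends are fixed, an axial force P builds up, equal in every segment, with P · Σ Lᵢ/(AᵢEᵢ) = δ_free.
Σ Lᵢ/(AᵢEᵢ) = 525/(2450×119×10³) + 525/(2000×28×10³) = 1.118×10⁻⁵ mm/N.
Hence P = δ_free / Σ(L/AE) = 0.3504/1.118×10⁻⁵ = 31.36 kN (compressive).
For the concrete segment, free thermal change = 10.5×10⁻⁶×25×525 = 0.1378 mm and elastic change from P = 31360×525/(2000×28×10³) = 0.294 mm; these oppose, so the net change is 0.156 mm (segment shortens).

|ΔL| ≈ 0.156 mm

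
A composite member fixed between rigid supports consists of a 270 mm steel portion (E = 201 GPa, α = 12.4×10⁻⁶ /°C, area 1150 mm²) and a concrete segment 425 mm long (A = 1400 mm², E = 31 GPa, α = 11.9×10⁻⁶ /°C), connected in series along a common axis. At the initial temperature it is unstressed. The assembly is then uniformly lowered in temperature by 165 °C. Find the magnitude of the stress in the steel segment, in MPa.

σ ≈ 110 MPa (tensile)

With the walls removed the bar would change length by δ_free = Σ αᵢΔT Lᵢ = 12.4×10⁻⁶×165×270 + 11.9×10⁻⁶×165×425 = 1.387 mm.
Since the ends are fixed, an axial force P builds up, equal in every segment, with P · Σ Lᵢ/(AᵢEᵢ) = δ_free.
The series flexibility is Σ Lᵢ/(AᵢEᵢ) = 270/(1150×201×10³) + 425/(1400×31×10³) = 1.096×10⁻⁵ mm/N.
Hence P = δ_free / Σ(L/AE) = 1.387/1.096×10⁻⁵ = 126.5 kN (tensile).
σ_{steel} = P / A = 126500 / 1150 = 110 MPa.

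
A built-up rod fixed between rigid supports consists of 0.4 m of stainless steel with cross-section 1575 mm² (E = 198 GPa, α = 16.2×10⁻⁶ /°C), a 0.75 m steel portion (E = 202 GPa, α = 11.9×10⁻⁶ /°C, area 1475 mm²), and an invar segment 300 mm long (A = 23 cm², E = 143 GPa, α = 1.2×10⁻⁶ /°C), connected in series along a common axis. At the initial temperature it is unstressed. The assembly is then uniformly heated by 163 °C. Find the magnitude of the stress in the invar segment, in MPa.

σ ≈ 237 MPa (compressive)

With the walls removed the bar would change length by δ_free = Σ αᵢΔT Lᵢ = 16.2×10⁻⁶×163×400 + 11.9×10⁻⁶×163×750 + 1.2×10⁻⁶×163×300 = 2.57 mm.
The walls prevent any net length change, so an axial force P (same in every segment) develops. Compatibility: P · Σ Lᵢ/(AᵢEᵢ) = δ_free.
Σ Lᵢ/(AᵢEᵢ) = 400/(1575×198×10³) + 750/(1475×202×10³) + 300/(2300×143×10³) = 4.712×10⁻⁶ mm/N.
Hence P = δ_free / Σ(L/AE) = 2.57/4.712×10⁻⁶ = 545.4 kN (compressive).
σ_{invar} = P / A = 545400 / 2300 = 237.1 MPa.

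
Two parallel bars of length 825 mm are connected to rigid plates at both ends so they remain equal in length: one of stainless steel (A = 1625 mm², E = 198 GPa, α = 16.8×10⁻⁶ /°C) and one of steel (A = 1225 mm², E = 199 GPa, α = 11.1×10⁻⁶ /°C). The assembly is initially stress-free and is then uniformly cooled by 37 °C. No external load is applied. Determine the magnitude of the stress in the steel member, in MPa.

Equilibrium of a rigid end plate with no external load gives equal and opposite internal forces ±P in the two members. Since α_{stainless steel} > α_{steel}, cooling drives the stainless steel into tension and the steel into compression.
Compatibility of the two members (thermal + elastic change equal): (α₁ − α₂)ΔT = P·[1/(A₁E₁) + 1/(A₂E₂)].
|α₁ − α₂|·ΔT = 5.7×10⁻⁶ × 37 = 0.0002109.
1/(A₁E₁) + 1/(A₂E₂) = 1/(1625×198×10³) + 1/(1225×199×10³) = 7.21×10⁻⁹ N⁻¹.
So P = 0.0002109 / 7.21×10⁻⁹ = 29.25 kN.
σ_{steel} = P/A₂ = 29250/1225 = 23.88 MPa, compressive.

σ ≈ 23.9 MPa (compressive)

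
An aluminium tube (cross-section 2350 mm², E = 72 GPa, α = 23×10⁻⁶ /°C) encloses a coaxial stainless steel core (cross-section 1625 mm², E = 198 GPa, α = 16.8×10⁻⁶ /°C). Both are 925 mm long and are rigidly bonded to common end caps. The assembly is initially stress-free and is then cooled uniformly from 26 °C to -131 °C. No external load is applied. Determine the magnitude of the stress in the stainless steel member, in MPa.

σ ≈ 66.4 MPa (compressive)

Both members must finish at the same length. With the larger α, the aluminium tends to over-contract; the plates restrain it, putting the aluminium in tension and the stainless steel in compression. With no external load the two internal forces are equal and opposite, magnitude P.
Compatibility of the two members (thermal + elastic change equal): (α₁ − α₂)ΔT = P·[1/(A₁E₁) + 1/(A₂E₂)].
|α₁ − α₂|·ΔT = 6.2×10⁻⁶ × 157 = 0.0009734.
1/(A₁E₁) + 1/(A₂E₂) = 1/(2350×72×10³) + 1/(1625×198×10³) = 9.018×10⁻⁹ N⁻¹.
So P = 0.0009734 / 9.018×10⁻⁹ = 107.9 kN.
σ_{stainless steel} = P/A₂ = 107900/1625 = 66.42 MPa, compressive.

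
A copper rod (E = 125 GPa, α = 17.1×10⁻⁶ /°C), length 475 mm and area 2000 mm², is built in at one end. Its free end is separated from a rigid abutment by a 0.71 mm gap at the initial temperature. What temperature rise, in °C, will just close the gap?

Contact occurs when the free expansion equals the gap: αΔT L = 0.71 mm.
ΔT = 0.71 / (17.1×10⁻⁶ × 475) = 87.41 °C.

ΔT ≈ 87.4 °C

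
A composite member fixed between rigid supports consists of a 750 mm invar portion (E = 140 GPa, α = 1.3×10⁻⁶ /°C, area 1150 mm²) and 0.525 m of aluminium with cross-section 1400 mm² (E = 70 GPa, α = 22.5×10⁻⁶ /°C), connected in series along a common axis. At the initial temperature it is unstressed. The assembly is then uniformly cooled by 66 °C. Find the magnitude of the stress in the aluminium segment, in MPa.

σ ≈ 60.2 MPa (tensile)

If the supports were absent, the total length change would be Σ αᵢΔT Lᵢ = 1.3×10⁻⁶×66×750 + 22.5×10⁻⁶×66×525 = 0.844 mm.
The walls prevent any net length change, so an axial force P (same in every segment) develops. Compatibility: P · Σ Lᵢ/(AᵢEᵢ) = δ_free.
The series flexibility is Σ Lᵢ/(AᵢEᵢ) = 750/(1150×140×10³) + 525/(1400×70×10³) = 1.002×10⁻⁵ mm/N.
P = 0.844 / 1.002×10⁻⁵ = 84270 N = 84.27 kN, tensile.
σ_{aluminium} = P / A = 84270 / 1400 = 60.19 MPa.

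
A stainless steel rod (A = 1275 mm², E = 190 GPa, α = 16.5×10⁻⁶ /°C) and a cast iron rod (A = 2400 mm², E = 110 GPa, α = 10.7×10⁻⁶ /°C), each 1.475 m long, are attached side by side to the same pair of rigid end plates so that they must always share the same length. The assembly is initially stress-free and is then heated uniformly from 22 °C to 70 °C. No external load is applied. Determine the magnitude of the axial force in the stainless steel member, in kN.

P ≈ 35.2 kN (compressive in the stainless steel)

Equilibrium of a rigid end plate with no external load gives equal and opposite internal forces ±P in the two members. Since α_{stainless steel} > α_{cast iron}, heating drives the stainless steel into compression and the cast iron into tension.
Setting the final lengths equal and cancelling L: (α₁ − α₂)ΔT = P/(A₁E₁) + P/(A₂E₂).
|α₁ − α₂|·ΔT = 5.8×10⁻⁶ × 48 = 0.0002784.
1/(A₁E₁) + 1/(A₂E₂) = 1/(1275×190×10³) + 1/(2400×110×10³) = 7.916×10⁻⁹ N⁻¹.
So P = 0.0002784 / 7.916×10⁻⁹ = 35.17 kN.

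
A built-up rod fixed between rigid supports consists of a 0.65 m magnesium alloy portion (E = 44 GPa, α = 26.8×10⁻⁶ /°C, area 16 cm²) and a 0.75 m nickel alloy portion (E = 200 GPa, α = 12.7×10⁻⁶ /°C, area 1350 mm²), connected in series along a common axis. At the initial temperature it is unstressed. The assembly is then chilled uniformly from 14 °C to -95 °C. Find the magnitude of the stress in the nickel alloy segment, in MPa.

If the supports were absent, the total length change would be Σ αᵢΔT Lᵢ = 26.8×10⁻⁶×109×650 + 12.7×10⁻⁶×109×750 = 2.937 mm.
Since the ends are fixed, an axial force P builds up, equal in every segment, with P · Σ Lᵢ/(AᵢEᵢ) = δ_free.
Σ Lᵢ/(AᵢEᵢ) = 650/(1600×44×10³) + 750/(1350×200×10³) = 1.201×10⁻⁵ mm/N.
P = 2.937 / 1.201×10⁻⁵ = 244500 N = 244.5 kN, tensile.
σ_{nickel alloy} = P / A = 244500 / 1350 = 181.1 MPa.

σ ≈ 181 MPa (tensile)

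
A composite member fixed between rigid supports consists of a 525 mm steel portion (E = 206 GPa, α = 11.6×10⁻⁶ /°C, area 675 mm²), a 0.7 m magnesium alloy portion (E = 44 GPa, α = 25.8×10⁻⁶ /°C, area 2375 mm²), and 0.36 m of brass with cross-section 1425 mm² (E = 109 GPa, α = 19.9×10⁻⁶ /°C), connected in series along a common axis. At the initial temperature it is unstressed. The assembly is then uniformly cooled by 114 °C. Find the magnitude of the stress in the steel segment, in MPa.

Free thermal contraction of the whole bar: Σ αᵢΔT Lᵢ = 11.6×10⁻⁶×114×525 + 25.8×10⁻⁶×114×700 + 19.9×10⁻⁶×114×360 = 3.57 mm.
The walls prevent any net length change, so an axial force P (same in every segment) develops. Compatibility: P · Σ Lᵢ/(AᵢEᵢ) = δ_free.
Σ Lᵢ/(AᵢEᵢ) = 525/(675×206×10³) + 700/(2375×44×10³) + 360/(1425×109×10³) = 1.279×10⁻⁵ mm/N.
So P = 3.57 / 1.279×10⁻⁵ = 279.1 kN, tensile.
σ_{steel} = P / A = 279100 / 675 = 413.4 MPa.

σ ≈ 413 MPa (tensile)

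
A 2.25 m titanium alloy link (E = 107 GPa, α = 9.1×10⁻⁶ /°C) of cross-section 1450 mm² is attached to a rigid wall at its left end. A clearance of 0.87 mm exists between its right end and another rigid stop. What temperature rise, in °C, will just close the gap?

Contact occurs when the free expansion equals the gap: αΔT L = 0.87 mm.
ΔT = 0.87 / (9.1×10⁻⁶ × 2250) = 42.49 °C.

ΔT ≈ 42.5 °C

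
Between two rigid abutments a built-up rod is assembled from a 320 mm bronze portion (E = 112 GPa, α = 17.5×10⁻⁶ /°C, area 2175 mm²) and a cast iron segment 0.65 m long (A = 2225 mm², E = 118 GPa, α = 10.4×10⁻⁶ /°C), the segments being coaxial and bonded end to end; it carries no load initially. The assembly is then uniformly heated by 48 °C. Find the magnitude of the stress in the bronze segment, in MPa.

σ ≈ 72 MPa (compressive)

If the supports were absent, the total length change would be Σ αᵢΔT Lᵢ = 17.5×10⁻⁶×48×320 + 10.4×10⁻⁶×48×650 = 0.5933 mm.
The rigid supports impose zero overall length change; the single axial force P common to all segments must satisfy P Σ Lᵢ/(AᵢEᵢ) = δ_free.
Σ Lᵢ/(AᵢEᵢ) = 320/(2175×112×10³) + 650/(2225×118×10³) = 3.789×10⁻⁶ mm/N.
Hence P = δ_free / Σ(L/AE) = 0.5933/3.789×10⁻⁶ = 156.6 kN (compressive).
σ_{bronze} = P / A = 156600 / 2175 = 71.98 MPa.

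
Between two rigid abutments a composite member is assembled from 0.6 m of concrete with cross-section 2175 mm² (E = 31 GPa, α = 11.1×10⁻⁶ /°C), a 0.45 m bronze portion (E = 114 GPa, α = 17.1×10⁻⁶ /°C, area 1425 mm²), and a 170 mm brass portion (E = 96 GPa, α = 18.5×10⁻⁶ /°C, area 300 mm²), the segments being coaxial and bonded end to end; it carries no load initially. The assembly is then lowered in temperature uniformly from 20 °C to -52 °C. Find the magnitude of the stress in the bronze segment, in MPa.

With the walls removed the bar would change length by δ_free = Σ αᵢΔT Lᵢ = 11.1×10⁻⁶×72×600 + 17.1×10⁻⁶×72×450 + 18.5×10⁻⁶×72×170 = 1.26 mm.
Since the ends are fixed, an axial force P builds up, equal in every segment, with P · Σ Lᵢ/(AᵢEᵢ) = δ_free.
The series flexibility is Σ Lᵢ/(AᵢEᵢ) = 600/(2175×31×10³) + 450/(1425×114×10³) + 170/(300×96×10³) = 1.757×10⁻⁵ mm/N.
P = 1.26 / 1.757×10⁻⁵ = 71710 N = 71.71 kN, tensile.
σ_{bronze} = P / A = 71710 / 1425 = 50.32 MPa.

σ ≈ 50.3 MPa (tensile)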